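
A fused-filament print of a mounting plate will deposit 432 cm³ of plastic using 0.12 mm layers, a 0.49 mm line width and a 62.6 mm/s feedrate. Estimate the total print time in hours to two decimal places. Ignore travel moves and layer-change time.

Bead cross-section: 0.12 × 0.49 → 0.0588 mm².
Toolpath length = 432 cm³ / 0.0588 mm² = 432000 / 0.0588 = 7346938.8 mm.
Time extruding: 7346938.8 / 62.6 → 117363.2 s.
117363.2 s = 32.60 hours.

32.60 hours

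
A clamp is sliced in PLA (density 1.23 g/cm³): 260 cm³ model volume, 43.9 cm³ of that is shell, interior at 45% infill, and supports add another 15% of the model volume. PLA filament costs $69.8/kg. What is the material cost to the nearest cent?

$15.47

Interior volume: 260 − 43.9 → 216.1 cm³.
Infill volume: 0.45 × 216.1 → 97.245 cm³.
Support = 0.15 × 260 = 39 cm³.
Total printed volume = 43.9 + 97.245 + 39, so 180.145 cm³.
Mass = 180.145 × 1.23 = 221.57835 g.
Cost = 221.57835 g / 1000 × $69.8/kg = $15.47.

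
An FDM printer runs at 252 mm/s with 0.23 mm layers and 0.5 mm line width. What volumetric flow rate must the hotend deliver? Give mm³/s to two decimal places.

Bead cross-section: 0.23 × 0.5 → 0.115 mm².
Volumetric flow = 252 × 0.115 = 28.98 mm³/s.

28.98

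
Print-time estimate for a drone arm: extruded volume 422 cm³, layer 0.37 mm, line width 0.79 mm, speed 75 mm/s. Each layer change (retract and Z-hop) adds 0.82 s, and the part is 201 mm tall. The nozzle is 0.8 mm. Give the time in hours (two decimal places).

5.47 hours

Extrusion cross-section = 0.37 × 0.79 = 0.2923 mm².
Path length: 422000 mm³ / 0.2923 mm² → 1443722.2 mm.
Print-move time = 1443722.2 / 75, so 19249.6 s.
Layer count = ceil(201 / 0.37) = 544.
Non-print overhead = 544 × 0.82, so 446.08 s.
Total = 19249.6 + 446.08 = 19695.68 s = 5.47 hours.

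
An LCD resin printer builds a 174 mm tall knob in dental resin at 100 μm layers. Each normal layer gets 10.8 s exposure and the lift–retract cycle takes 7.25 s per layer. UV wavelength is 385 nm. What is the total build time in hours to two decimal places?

Number of layers: 174 / 0.1 → 1740 (rounded up).
Per-layer time = 10.8 + 7.25, so 18.05 s.
Total = 1740 × 18.05 = 31407 s = 8.72 hours.

8.72 hours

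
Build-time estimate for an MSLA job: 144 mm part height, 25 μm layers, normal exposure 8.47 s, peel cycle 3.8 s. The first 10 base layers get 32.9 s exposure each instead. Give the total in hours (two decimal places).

19.70 hours

Layer count = ceil(144 / 0.025) = 5760.
Bottom layers = 10 × (32.9 + 3.8), so 367 s.
Normal layers: 5750 × (8.47 + 3.8) → 70552.5 s.
Total = 367 + 70552.5 = 70919.5 s = 19.70 hours.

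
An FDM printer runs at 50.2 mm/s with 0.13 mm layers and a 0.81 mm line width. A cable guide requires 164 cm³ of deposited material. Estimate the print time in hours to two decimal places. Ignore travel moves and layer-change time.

8.62 hours

Extrusion cross-section = 0.13 × 0.81, so 0.1053 mm².
Toolpath length = 164 cm³ / 0.1053 mm² = 164000 / 0.1053 = 1557454.9 mm.
Print-move time = 1557454.9 / 50.2 = 31025 s.
Converting: 31025 s = 8.62 hours.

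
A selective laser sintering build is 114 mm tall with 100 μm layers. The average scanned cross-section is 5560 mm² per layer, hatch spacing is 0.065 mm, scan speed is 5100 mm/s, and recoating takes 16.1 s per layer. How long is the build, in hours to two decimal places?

Number of layers: 114 / 0.1 → 1140 (rounded up).
Hatch length per layer = 5560 / 0.065 = 85538.5 mm.
Per-layer scan time = 85538.5 / 5100 = 16.7723 s.
Per-layer time = 16.7723 + 16.1, so 32.8723 s.
Build time = 1140 × 32.8723 = 37474.422 s = 10.41 hours.

10.41 hours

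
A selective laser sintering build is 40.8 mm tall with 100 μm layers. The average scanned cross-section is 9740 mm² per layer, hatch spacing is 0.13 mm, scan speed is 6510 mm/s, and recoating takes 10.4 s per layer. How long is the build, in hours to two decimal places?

Layer count = ceil(40.8 / 0.1) = 408.
Per-layer scan distance: 9740 / 0.13 → 74923.1 mm.
Per-layer scan time = 74923.1 / 6510, so 11.5089 s.
Per-layer time = 11.5089 + 10.4, so 21.9089 s.
408 layers × 21.9089 s/layer = 8938.8312 s, i.e. 2.48 hours.

2.48 hours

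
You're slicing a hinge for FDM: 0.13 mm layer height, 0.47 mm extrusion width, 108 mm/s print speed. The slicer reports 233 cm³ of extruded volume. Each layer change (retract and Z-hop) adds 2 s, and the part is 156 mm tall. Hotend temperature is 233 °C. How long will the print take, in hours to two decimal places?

10.47 hours

Extrusion cross-section = 0.13 × 0.47, so 0.0611 mm².
Toolpath length = 233 cm³ / 0.0611 mm² = 233000 / 0.0611 = 3813420.6 mm.
Extrusion time = 3813420.6 / 108, so 35309.5 s.
Layers = ⌈156/0.13⌉ = 1200.
Non-print overhead: 1200 × 2 → 2400 s.
Altogether 35309.5 + 2400 = 37709.5 s, i.e. 10.47 hours.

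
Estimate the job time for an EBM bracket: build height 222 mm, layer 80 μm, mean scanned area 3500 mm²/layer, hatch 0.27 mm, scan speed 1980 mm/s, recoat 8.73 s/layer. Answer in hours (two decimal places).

11.78 hours

Number of layers: 222 / 0.08 → 2775 (rounded up).
Scan path per layer = 3500 / 0.27, so 12963 mm.
Scan time per layer: 12963 / 1980 → 6.547 s.
Time per layer = 6.547 + 8.73 = 15.277 s.
Total: 2775 × 15.277 s = 42393.675 s → 11.78 hours.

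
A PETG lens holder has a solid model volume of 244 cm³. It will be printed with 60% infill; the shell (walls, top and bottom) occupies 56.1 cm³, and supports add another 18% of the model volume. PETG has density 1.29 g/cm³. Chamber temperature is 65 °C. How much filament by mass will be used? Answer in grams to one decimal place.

Volume inside the shell: 244 − 56.1 → 187.9 cm³.
Infill deposited: 0.60 × 187.9 → 112.74 cm³.
Support = 0.18 × 244, so 43.92 cm³.
Deposited volume = 56.1 + 112.74 + 43.92, so 212.76 cm³.
Mass: 212.76 × 1.29 → 274.4604 g.

274.5 g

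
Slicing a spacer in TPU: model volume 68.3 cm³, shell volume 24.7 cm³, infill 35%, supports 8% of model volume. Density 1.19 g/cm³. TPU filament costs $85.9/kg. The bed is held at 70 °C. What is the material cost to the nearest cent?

$4.64

Infill region: 68.3 − 24.7 → 43.6 cm³.
Deposited infill = 0.35 × 43.6, so 15.26 cm³.
Support = 0.08 × 68.3, so 5.464 cm³.
Total printed volume = 24.7 + 15.26 + 5.464, so 45.424 cm³.
Mass: 45.424 × 1.19 → 54.05456 g.
Cost = 54.05456 g / 1000 × $85.9/kg = $4.64.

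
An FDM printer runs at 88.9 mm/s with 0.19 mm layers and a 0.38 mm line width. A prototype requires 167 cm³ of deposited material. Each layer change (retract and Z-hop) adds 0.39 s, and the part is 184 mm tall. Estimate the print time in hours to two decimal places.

Bead cross-section: 0.19 × 0.38 → 0.0722 mm².
Toolpath length = 167 cm³ / 0.0722 mm² = 167000 / 0.0722 = 2313019.4 mm.
Time extruding = 2313019.4 / 88.9, so 26018.2 s.
Layer count = ceil(184 / 0.19) = 969.
Z-hop total = 969 × 0.39, so 377.91 s.
Altogether 26018.2 + 377.91 = 26396.11 s, i.e. 7.33 hours.

7.33 hours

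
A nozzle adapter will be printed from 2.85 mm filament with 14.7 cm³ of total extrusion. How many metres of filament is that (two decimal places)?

2.30 m

Filament cross-section = π × (2.85/2)² = 6.3794 mm².
Length = 14.7 cm³ / 6.3794 mm² = 14700 / 6.3794 = 2304.29 mm = 2.30 m.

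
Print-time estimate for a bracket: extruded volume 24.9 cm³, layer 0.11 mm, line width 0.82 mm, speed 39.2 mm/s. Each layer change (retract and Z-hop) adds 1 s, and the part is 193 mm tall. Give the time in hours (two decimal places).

2.44 hours

Extrusion cross-section = 0.11 × 0.82, so 0.0902 mm².
Path length: 24900 mm³ / 0.0902 mm² → 276053.2 mm.
Print-move time = 276053.2 / 39.2 = 7042.2 s.
Layer count = ceil(193 / 0.11) = 1755.
Z-hop total = 1755 × 1, so 1755 s.
Total = 7042.2 + 1755 = 8797.2 s = 2.44 hours.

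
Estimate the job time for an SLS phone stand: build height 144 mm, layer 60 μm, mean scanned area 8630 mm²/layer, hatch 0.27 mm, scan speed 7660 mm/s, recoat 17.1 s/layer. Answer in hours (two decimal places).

Layer count = ceil(144 / 0.06) = 2400.
Scan path per layer = 8630 / 0.27 = 31963 mm.
Laser time per layer = 31963 / 7660 = 4.1727 s.
Per-layer time = 4.1727 + 17.1 = 21.2727 s.
Total: 2400 × 21.2727 s = 51054.48 s → 14.18 hours.

14.18 hours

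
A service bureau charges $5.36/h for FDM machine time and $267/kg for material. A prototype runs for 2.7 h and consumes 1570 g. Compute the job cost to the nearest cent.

$433.66

Machine-time cost: 5.36 × 2.7 → $14.472.
Material cost = 267 × 1570/1000 = $419.19.
Job cost: 14.472 + 419.19 = 433.662 ≈ $433.66.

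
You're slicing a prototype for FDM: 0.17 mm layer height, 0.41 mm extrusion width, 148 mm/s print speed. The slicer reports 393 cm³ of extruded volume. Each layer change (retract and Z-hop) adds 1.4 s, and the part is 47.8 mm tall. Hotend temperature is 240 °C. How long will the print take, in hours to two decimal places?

10.69 hours

Extrusion cross-section: 0.17 × 0.41 → 0.0697 mm².
Total extruded path = 393000/0.0697 = 5638450.5 mm.
Extrusion time = 5638450.5 / 148, so 38097.6 s.
Number of layers: 47.8 / 0.17 → 282 (rounded up).
Z-hop total = 282 × 1.4 = 394.8 s.
Total = 38097.6 + 394.8 = 38492.4 s = 10.69 hours.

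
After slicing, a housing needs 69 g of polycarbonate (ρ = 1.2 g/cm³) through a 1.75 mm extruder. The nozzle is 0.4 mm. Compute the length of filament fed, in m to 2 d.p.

23.91 m

Extruded volume: 69/1.2 = 57.5 cm³ (57500 mm³).
A = π r² = π × 0.875² = 2.4053 mm².
L = V/A = 57500/2.4053 = 23905.54 mm → 23.91 m.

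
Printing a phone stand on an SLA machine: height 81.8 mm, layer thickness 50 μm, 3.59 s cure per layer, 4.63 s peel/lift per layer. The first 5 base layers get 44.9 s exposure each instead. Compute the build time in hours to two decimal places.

3.79 hours

Layer count = ceil(81.8 / 0.05) = 1636.
Burn-in layers = 5 × (44.9 + 4.63), so 247.65 s.
Normal layers = 1631 × (3.59 + 4.63) = 13406.82 s.
Total = 247.65 + 13406.82 = 13654.47 s = 3.79 hours.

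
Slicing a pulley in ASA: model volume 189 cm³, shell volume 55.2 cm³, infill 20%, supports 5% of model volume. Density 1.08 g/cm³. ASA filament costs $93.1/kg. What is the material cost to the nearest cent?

Infill region = 189 − 55.2 = 133.8 cm³.
Infill volume = 0.20 × 133.8 = 26.76 cm³.
Support = 0.05 × 189, so 9.45 cm³.
Total extruded = 55.2 + 26.76 + 9.45 = 91.41 cm³.
Mass = 91.41 × 1.08, so 98.7228 g.
At $93.1/kg: 98.7228/1000 × 93.1 = $9.19.

$9.19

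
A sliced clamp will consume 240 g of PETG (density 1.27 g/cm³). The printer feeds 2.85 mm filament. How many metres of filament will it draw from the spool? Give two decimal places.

Extruded volume: 240/1.27 = 188.9764 cm³ (188976.4 mm³).
A = π r² = π × 1.425² = 6.3794 mm².
Length = 188976.4 / 6.3794 = 29622.91 mm = 29.62 m.

29.62 m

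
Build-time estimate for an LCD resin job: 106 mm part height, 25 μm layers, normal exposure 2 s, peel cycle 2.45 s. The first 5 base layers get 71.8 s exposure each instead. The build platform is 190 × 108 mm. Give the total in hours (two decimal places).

5.34 hours

Number of layers: 106 / 0.025 → 4240 (rounded up).
Bottom layers: 5 × (71.8 + 2.45) → 371.25 s.
Regular layers = 4235 × (2 + 2.45), so 18845.75 s.
Sum: 371.25 + 18845.75 = 19217 s → 5.34 hours.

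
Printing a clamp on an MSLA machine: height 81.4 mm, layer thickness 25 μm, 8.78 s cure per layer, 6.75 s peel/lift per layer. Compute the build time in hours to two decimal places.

14.05 hours

Number of layers: 81.4 / 0.025 → 3256 (rounded up).
Each layer takes: 8.78 + 6.75 → 15.53 s.
Total = 3256 × 15.53 = 50565.68 s = 14.05 hours.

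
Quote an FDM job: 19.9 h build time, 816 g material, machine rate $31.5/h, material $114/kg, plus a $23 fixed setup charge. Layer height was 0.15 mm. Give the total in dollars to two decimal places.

$742.87

Time charge = 31.5 × 19.9 = $626.85.
Material charge: 114 × 816/1000 → $93.024.
Adding setup: 626.85 + 93.024 + 23 → 742.874 ≈ $742.87.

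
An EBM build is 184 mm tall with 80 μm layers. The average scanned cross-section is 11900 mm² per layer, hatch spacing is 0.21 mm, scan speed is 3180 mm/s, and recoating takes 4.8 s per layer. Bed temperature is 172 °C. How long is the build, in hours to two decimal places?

Layers = ⌈184/0.08⌉ = 2300.
Scan path per layer: 11900 / 0.21 → 56666.7 mm.
Scan time per layer = 56666.7 / 3180 = 17.8197 s.
Per-layer time = 17.8197 + 4.8 = 22.6197 s.
Build time = 2300 × 22.6197 = 52025.31 s = 14.45 hours.

14.45 hours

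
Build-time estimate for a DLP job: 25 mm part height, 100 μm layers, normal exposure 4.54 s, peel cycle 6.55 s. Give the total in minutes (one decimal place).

46.2 minutes

Number of layers: 25 / 0.1 → 250 (rounded up).
Each layer takes = 4.54 + 6.55, so 11.09 s.
Total = 250 × 11.09 = 2772.5 s = 46.2 minutes.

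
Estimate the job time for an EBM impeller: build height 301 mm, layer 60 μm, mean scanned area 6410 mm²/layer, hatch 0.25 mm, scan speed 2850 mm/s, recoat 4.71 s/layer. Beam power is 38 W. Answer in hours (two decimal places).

Number of layers: 301 / 0.06 → 5017 (rounded up).
Hatch length per layer = 6410 / 0.25, so 25640 mm.
Per-layer scan time = 25640 / 2850, so 8.9965 s.
Per-layer time = 8.9965 + 4.71, so 13.7065 s.
Total: 5017 × 13.7065 s = 68765.5105 s → 19.10 hours.

19.10 hours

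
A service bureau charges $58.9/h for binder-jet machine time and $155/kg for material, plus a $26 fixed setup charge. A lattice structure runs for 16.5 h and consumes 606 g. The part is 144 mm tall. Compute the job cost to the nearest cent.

$1091.78

Time charge = 58.9 × 16.5, so $971.85.
Feedstock cost = 155 × 606/1000 = $93.93.
Adding setup: 971.85 + 93.93 + 26 → $1091.78.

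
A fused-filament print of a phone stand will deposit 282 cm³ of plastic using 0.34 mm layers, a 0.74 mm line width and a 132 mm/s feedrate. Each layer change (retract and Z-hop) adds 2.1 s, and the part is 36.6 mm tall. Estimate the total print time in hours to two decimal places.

2.42 hours

Line area = 0.34 × 0.74, so 0.2516 mm².
Total extruded path = 282000/0.2516 = 1120826.7 mm.
Extrusion time = 1120826.7 / 132 = 8491.1 s.
Layer count = ceil(36.6 / 0.34) = 108.
Z-hop total = 108 × 2.1, so 226.8 s.
Total = 8491.1 + 226.8 = 8717.9 s = 2.42 hours.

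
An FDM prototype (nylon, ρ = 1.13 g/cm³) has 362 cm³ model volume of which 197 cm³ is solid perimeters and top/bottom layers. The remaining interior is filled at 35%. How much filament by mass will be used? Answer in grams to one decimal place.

287.9 g

Interior volume = 362 − 197 = 165 cm³.
Deposited infill = 0.35 × 165, so 57.75 cm³.
Deposited volume: 197 + 57.75 → 254.75 cm³.
Mass = 254.75 × 1.13, so 287.8675 g.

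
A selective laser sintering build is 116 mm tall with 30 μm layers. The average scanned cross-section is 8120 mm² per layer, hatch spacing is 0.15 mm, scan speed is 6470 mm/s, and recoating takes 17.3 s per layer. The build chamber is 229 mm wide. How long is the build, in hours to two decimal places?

27.57 hours

Number of layers: 116 / 0.03 → 3867 (rounded up).
Scan path per layer = 8120 / 0.15, so 54133.3 mm.
Per-layer scan time = 54133.3 / 6470, so 8.3668 s.
Time per layer = 8.3668 + 17.3 = 25.6668 s.
3867 layers × 25.6668 s/layer = 99253.5156 s, i.e. 27.57 hours.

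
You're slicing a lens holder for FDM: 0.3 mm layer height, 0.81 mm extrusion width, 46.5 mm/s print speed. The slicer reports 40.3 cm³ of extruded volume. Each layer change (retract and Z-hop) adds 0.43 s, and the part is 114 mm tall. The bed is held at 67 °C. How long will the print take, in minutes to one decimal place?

62.2 minutes

Bead cross-section: 0.3 × 0.81 → 0.243 mm².
Toolpath length = 40.3 cm³ / 0.243 mm² = 40300 / 0.243 = 165843.6 mm.
Time extruding: 165843.6 / 46.5 → 3566.5 s.
Layers = ⌈114/0.3⌉ = 380.
Non-print overhead = 380 × 0.43, so 163.4 s.
Total = 3566.5 + 163.4 = 3729.9 s = 62.2 minutes.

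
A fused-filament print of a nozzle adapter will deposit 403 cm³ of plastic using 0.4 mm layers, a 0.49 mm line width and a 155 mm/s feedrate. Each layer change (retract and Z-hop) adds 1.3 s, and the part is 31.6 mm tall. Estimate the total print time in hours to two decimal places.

Line area: 0.4 × 0.49 → 0.196 mm².
Path length: 403000 mm³ / 0.196 mm² → 2056122.4 mm.
Extrusion time = 2056122.4 / 155 = 13265.3 s.
Number of layers: 31.6 / 0.4 → 79 (rounded up).
Layer-change overhead = 79 × 1.3, so 102.7 s.
Altogether 13265.3 + 102.7 = 13368 s, i.e. 3.71 hours.

3.71 hours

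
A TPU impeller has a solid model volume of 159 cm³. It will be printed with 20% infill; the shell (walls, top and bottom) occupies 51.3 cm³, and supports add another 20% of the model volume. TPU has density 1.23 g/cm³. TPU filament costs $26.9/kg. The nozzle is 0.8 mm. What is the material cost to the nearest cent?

$3.46

Interior volume = 159 − 51.3 = 107.7 cm³.
Deposited infill = 0.20 × 107.7, so 21.54 cm³.
Support = 0.20 × 159, so 31.8 cm³.
Total extruded = 51.3 + 21.54 + 31.8, so 104.64 cm³.
Mass: 104.64 × 1.23 → 128.7072 g.
Cost = 128.7072 g / 1000 × $26.9/kg = $3.46.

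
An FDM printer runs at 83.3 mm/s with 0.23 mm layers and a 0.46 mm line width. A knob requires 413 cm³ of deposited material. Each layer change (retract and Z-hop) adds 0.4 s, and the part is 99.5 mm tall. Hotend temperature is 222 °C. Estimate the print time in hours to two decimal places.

13.07 hours

Bead cross-section: 0.23 × 0.46 → 0.1058 mm².
Path length: 413000 mm³ / 0.1058 mm² → 3903591.7 mm.
Print-move time: 3903591.7 / 83.3 → 46861.8 s.
Number of layers: 99.5 / 0.23 → 433 (rounded up).
Z-hop total: 433 × 0.4 → 173.2 s.
Total = 46861.8 + 173.2 = 47035 s = 13.07 hours.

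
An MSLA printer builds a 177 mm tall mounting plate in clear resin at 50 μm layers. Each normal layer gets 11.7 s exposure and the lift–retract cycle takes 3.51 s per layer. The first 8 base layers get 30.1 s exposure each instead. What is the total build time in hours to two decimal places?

15.00 hours

Layer count = ceil(177 / 0.05) = 3540.
Burn-in layers = 8 × (30.1 + 3.51), so 268.88 s.
Regular layers: 3532 × (11.7 + 3.51) → 53721.72 s.
Total = 268.88 + 53721.72 = 53990.6 s = 15.00 hours.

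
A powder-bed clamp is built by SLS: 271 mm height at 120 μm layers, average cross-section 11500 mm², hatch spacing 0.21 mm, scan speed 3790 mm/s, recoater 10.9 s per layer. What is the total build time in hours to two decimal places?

15.91 hours

Layers = ⌈271/0.12⌉ = 2259.
Scan path per layer = 11500 / 0.21 = 54761.9 mm.
Per-layer scan time = 54761.9 / 3790 = 14.4491 s.
Layer cycle = 14.4491 + 10.9 = 25.3491 s.
Total: 2259 × 25.3491 s = 57263.6169 s → 15.91 hours.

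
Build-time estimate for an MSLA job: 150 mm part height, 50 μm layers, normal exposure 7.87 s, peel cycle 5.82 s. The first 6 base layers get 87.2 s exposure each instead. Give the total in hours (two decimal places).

11.54 hours

Layer count = ceil(150 / 0.05) = 3000.
Burn-in layers: 6 × (87.2 + 5.82) → 558.12 s.
Remaining layers = 2994 × (7.87 + 5.82), so 40987.86 s.
Total = 558.12 + 40987.86 = 41545.98 s = 11.54 hours.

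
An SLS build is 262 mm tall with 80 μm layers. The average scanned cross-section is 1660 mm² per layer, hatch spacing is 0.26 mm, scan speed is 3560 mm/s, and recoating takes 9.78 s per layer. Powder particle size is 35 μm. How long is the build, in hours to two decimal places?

Layers = ⌈262/0.08⌉ = 3275.
Per-layer scan distance = 1660 / 0.26 = 6384.6 mm.
Scan time per layer = 6384.6 / 3560, so 1.7934 s.
Time per layer: 1.7934 + 9.78 → 11.5734 s.
3275 layers × 11.5734 s/layer = 37902.885 s, i.e. 10.53 hours.

10.53 hours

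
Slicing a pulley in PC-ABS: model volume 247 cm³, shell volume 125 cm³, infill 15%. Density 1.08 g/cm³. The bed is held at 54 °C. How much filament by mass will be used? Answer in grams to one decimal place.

Volume inside the shell = 247 − 125, so 122 cm³.
Infill deposited = 0.15 × 122 = 18.3 cm³.
Total printed volume = 125 + 18.3, so 143.3 cm³.
Mass: 143.3 × 1.08 → 154.764 g.

154.8 g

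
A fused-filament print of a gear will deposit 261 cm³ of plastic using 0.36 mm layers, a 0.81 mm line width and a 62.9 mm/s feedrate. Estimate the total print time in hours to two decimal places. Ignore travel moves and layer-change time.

Extrusion cross-section = 0.36 × 0.81 = 0.2916 mm².
Total extruded path = 261000/0.2916 = 895061.7 mm.
Extrusion time = 895061.7 / 62.9, so 14229.9 s.
That's 14229.9 s → 3.95 hours.

3.95 hours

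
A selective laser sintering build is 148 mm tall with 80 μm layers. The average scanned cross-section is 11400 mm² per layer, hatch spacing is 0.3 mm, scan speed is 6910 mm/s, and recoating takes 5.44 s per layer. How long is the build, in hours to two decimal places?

Number of layers: 148 / 0.08 → 1850 (rounded up).
Scan path per layer = 11400 / 0.3, so 38000 mm.
Scan time per layer = 38000 / 6910, so 5.4993 s.
Per-layer time = 5.4993 + 5.44, so 10.9393 s.
Total: 1850 × 10.9393 s = 20237.705 s → 5.62 hours.

5.62 hours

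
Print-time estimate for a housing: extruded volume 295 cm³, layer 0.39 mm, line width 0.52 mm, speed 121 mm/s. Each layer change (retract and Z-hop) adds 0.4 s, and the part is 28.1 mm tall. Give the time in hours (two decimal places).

Extrusion cross-section = 0.39 × 0.52 = 0.2028 mm².
Path length: 295000 mm³ / 0.2028 mm² → 1454635.1 mm.
Print-move time = 1454635.1 / 121 = 12021.8 s.
Layers = ⌈28.1/0.39⌉ = 73.
Z-hop total: 73 × 0.4 → 29.2 s.
Total = 12021.8 + 29.2 = 12051 s = 3.35 hours.

3.35 hours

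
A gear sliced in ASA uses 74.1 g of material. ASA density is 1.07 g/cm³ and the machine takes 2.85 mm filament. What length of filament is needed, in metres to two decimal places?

10.86 m

Extruded volume: 74.1/1.07 = 69.2523 cm³ (69252.3 mm³).
Cross-section of 2.85 mm filament: π·(2.85/2)² = 6.3794 mm².
Length = 69252.3 / 6.3794 = 10855.61 mm = 10.86 m.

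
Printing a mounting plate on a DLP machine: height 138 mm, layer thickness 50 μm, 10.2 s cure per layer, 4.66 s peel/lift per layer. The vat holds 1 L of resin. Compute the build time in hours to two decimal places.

Layer count = ceil(138 / 0.05) = 2760.
Per-layer time = 10.2 + 4.66, so 14.86 s.
Build time: 2760 × 14.86 s = 41013.6 s, i.e. 11.39 hours.

11.39 hours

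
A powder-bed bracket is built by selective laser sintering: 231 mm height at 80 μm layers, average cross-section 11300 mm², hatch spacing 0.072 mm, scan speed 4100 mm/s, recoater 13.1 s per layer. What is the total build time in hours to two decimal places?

41.22 hours

Layer count = ceil(231 / 0.08) = 2888.
Scan path per layer: 11300 / 0.072 → 156944.4 mm.
Scan time per layer: 156944.4 / 4100 → 38.2791 s.
Layer cycle = 38.2791 + 13.1, so 51.3791 s.
Build time = 2888 × 51.3791 = 148382.8408 s = 41.22 hours.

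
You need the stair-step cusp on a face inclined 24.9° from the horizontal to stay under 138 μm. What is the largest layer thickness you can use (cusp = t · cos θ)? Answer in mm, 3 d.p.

0.152 mm

cos(24.9°) = 0.9070; t_max = 0.138/0.9070 = 0.152 mm.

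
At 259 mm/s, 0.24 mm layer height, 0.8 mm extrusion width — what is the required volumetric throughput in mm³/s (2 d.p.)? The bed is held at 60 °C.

A = 0.24 × 0.8 = 0.192 mm².
Q = v·A = 259 × 0.192 = 49.73 mm³/s.

49.73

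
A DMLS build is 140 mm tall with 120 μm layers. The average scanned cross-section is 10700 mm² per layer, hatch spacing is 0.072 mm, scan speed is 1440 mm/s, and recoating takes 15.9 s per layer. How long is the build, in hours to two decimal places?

Layer count = ceil(140 / 0.12) = 1167.
Scan path per layer = 10700 / 0.072 = 148611.1 mm.
Laser time per layer: 148611.1 / 1440 → 103.2022 s.
Layer cycle: 103.2022 + 15.9 → 119.1022 s.
Build time = 1167 × 119.1022 = 138992.2674 s = 38.61 hours.

38.61 hours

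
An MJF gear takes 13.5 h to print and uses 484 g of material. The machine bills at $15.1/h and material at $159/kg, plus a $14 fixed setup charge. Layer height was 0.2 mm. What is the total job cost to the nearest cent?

Time charge: 15.1 × 13.5 → $203.85.
Material charge = 159 × 484/1000, so $76.956.
Adding setup: 203.85 + 76.956 + 14 → 294.806 ≈ $294.81.

$294.81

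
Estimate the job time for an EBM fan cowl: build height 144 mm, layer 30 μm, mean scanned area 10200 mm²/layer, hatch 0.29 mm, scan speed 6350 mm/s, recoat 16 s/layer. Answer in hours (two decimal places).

Layer count = ceil(144 / 0.03) = 4800.
Scan path per layer = 10200 / 0.29 = 35172.4 mm.
Beam time per layer = 35172.4 / 6350, so 5.539 s.
Per-layer time = 5.539 + 16 = 21.539 s.
Total: 4800 × 21.539 s = 103387.2 s → 28.72 hours.

28.72 hours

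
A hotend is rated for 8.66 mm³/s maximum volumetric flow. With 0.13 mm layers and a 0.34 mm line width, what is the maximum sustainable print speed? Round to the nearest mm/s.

196 mm/s

A = 0.13 × 0.34, so 0.0442 mm².
v_max = Q/A = 8.66/0.0442 = 195.93 mm/s → 196 mm/s.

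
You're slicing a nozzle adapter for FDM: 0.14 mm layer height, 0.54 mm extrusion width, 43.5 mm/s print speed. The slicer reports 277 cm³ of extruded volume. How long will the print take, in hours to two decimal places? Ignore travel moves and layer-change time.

23.40 hours

Line area: 0.14 × 0.54 → 0.0756 mm².
Toolpath length = 277 cm³ / 0.0756 mm² = 277000 / 0.0756 = 3664021.2 mm.
Print-move time = 3664021.2 / 43.5, so 84230.4 s.
84230.4 s = 23.40 hours.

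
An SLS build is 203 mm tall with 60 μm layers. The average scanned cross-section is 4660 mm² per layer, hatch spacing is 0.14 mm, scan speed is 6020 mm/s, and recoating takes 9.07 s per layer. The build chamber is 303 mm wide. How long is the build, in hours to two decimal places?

13.72 hours

Number of layers: 203 / 0.06 → 3384 (rounded up).
Per-layer scan distance: 4660 / 0.14 → 33285.7 mm.
Scan time per layer = 33285.7 / 6020, so 5.5292 s.
Time per layer: 5.5292 + 9.07 → 14.5992 s.
3384 layers × 14.5992 s/layer = 49403.6928 s, i.e. 13.72 hours.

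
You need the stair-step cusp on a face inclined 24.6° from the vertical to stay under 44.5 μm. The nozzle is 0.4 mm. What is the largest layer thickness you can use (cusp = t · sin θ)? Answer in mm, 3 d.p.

0.107 mm

sin(24.6°) = 0.4163; t_max = 0.0445/0.4163 = 0.107 mm.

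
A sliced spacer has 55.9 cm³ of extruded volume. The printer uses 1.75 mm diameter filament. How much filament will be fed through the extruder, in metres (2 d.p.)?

23.24 m

Cross-section of 1.75 mm filament: π·(1.75/2)² = 2.4053 mm².
L = 55900 mm³ / 2.4053 mm² = 23240.34 mm, i.e. 23.24 m.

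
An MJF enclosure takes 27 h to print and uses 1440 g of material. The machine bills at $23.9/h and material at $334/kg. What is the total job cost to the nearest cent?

Time charge = 23.9 × 27, so $645.30.
Material charge = 334 × 1440/1000, so $480.96.
Total = 645.30 + 480.96 = $1126.26.

$1126.26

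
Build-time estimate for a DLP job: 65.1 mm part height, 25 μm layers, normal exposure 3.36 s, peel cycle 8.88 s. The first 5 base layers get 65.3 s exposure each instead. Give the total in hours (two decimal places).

8.94 hours

Layers = ⌈65.1/0.025⌉ = 2604.
Bottom layers = 5 × (65.3 + 8.88), so 370.9 s.
Regular layers = 2599 × (3.36 + 8.88), so 31811.76 s.
Total = 370.9 + 31811.76 = 32182.66 s = 8.94 hours.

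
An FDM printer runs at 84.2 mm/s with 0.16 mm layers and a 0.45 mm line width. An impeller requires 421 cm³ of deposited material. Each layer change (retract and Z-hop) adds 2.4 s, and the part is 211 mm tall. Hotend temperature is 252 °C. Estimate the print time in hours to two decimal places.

Bead cross-section = 0.16 × 0.45, so 0.072 mm².
Toolpath length = 421 cm³ / 0.072 mm² = 421000 / 0.072 = 5847222.2 mm.
Extrusion time: 5847222.2 / 84.2 → 69444.4 s.
Layer count = ceil(211 / 0.16) = 1319.
Non-print overhead = 1319 × 2.4 = 3165.6 s.
Total = 69444.4 + 3165.6 = 72610 s = 20.17 hours.

20.17 hours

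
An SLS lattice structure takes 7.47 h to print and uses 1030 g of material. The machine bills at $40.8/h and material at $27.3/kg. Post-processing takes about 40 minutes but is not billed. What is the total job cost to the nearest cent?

Machine-time cost = 40.8 × 7.47 = $304.776.
Material cost = 27.3 × 1030/1000, so $28.119.
Total = 304.776 + 28.119 = 332.895 ≈ $332.90.

$332.90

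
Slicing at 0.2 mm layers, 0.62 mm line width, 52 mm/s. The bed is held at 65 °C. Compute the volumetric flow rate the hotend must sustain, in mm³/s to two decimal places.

Bead cross-section: 0.2 × 0.62 → 0.124 mm².
Volumetric flow = 52 × 0.124 = 6.45 mm³/s.

6.45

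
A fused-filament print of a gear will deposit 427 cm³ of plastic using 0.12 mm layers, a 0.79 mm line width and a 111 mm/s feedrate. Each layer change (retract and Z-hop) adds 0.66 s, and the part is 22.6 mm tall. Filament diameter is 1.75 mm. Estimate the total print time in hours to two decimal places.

11.31 hours

Extrusion cross-section = 0.12 × 0.79 = 0.0948 mm².
Toolpath length = 427 cm³ / 0.0948 mm² = 427000 / 0.0948 = 4504219.4 mm.
Time extruding = 4504219.4 / 111, so 40578.6 s.
Layers = ⌈22.6/0.12⌉ = 189.
Non-print overhead: 189 × 0.66 → 124.74 s.
Altogether 40578.6 + 124.74 = 40703.34 s, i.e. 11.31 hours.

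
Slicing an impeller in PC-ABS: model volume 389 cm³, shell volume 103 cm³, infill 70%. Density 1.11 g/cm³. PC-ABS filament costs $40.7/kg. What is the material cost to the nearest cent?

$13.70

Volume inside the shell = 389 − 103 = 286 cm³.
Infill volume = 0.70 × 286 = 200.2 cm³.
Total printed volume: 103 + 200.2 → 303.2 cm³.
Mass = 303.2 × 1.11 = 336.552 g.
At $40.7/kg: 336.552/1000 × 40.7 = $13.70.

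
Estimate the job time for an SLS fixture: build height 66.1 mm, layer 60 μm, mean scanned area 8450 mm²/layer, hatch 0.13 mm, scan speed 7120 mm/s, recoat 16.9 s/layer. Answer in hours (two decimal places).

Layers = ⌈66.1/0.06⌉ = 1102.
Per-layer scan distance: 8450 / 0.13 → 65000 mm.
Scan time per layer = 65000 / 7120, so 9.1292 s.
Layer cycle = 9.1292 + 16.9, so 26.0292 s.
Total: 1102 × 26.0292 s = 28684.1784 s → 7.97 hours.

7.97 hours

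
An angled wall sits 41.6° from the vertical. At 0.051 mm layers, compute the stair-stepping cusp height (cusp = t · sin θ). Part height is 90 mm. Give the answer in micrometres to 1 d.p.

33.9 μm

h_c = t·sin θ = 0.051 × 0.6639 = 0.033859 mm (33.9 μm).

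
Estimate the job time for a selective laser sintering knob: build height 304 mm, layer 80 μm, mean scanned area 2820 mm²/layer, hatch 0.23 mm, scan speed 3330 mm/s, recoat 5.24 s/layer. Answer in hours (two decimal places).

Layers = ⌈304/0.08⌉ = 3800.
Hatch length per layer = 2820 / 0.23, so 12260.9 mm.
Per-layer scan time = 12260.9 / 3330, so 3.682 s.
Time per layer: 3.682 + 5.24 → 8.922 s.
Total: 3800 × 8.922 s = 33903.6 s → 9.42 hours.

9.42 hours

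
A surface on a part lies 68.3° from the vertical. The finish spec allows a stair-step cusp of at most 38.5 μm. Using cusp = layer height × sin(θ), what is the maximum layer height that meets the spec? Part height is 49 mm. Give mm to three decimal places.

t = h_c / sin θ = 0.0385 / 0.9291 = 0.041 mm.

0.041 mm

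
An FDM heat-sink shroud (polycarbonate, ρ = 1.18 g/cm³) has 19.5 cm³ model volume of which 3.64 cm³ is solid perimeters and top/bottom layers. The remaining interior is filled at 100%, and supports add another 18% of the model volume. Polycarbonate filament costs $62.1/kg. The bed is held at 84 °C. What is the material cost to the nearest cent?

Infill region = 19.5 − 3.64, so 15.86 cm³.
Deposited infill: 1.00 × 15.86 → 15.86 cm³.
Support = 0.18 × 19.5 = 3.51 cm³.
Deposited volume = 3.64 + 15.86 + 3.51 = 23.01 cm³.
Mass = 23.01 × 1.18 = 27.1518 g.
At $62.1/kg: 27.1518/1000 × 62.1 = $1.69.

$1.69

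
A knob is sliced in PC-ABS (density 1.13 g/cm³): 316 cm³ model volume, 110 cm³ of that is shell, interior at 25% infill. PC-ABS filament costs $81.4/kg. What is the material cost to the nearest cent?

Volume inside the shell = 316 − 110 = 206 cm³.
Infill deposited: 0.25 × 206 → 51.5 cm³.
Total extruded = 110 + 51.5, so 161.5 cm³.
Mass = 161.5 × 1.13 = 182.495 g.
Cost = 182.495 g / 1000 × $81.4/kg = $14.86.

$14.86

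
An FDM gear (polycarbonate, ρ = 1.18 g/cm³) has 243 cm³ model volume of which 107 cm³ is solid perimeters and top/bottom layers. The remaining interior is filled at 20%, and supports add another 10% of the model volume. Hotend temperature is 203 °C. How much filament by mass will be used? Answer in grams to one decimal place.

187.0 g

Infill region = 243 − 107 = 136 cm³.
Infill deposited: 0.20 × 136 → 27.2 cm³.
Support = 0.10 × 243, so 24.3 cm³.
Total printed volume: 107 + 27.2 + 24.3 → 158.5 cm³.
Mass = 158.5 × 1.18 = 187.03 g.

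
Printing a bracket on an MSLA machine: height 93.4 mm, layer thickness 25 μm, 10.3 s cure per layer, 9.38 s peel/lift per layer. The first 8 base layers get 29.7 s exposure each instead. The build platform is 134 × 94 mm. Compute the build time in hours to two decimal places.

20.47 hours

Number of layers: 93.4 / 0.025 → 3736 (rounded up).
Base layers: 8 × (29.7 + 9.38) → 312.64 s.
Normal layers: 3728 × (10.3 + 9.38) → 73367.04 s.
Total = 312.64 + 73367.04 = 73679.68 s = 20.47 hours.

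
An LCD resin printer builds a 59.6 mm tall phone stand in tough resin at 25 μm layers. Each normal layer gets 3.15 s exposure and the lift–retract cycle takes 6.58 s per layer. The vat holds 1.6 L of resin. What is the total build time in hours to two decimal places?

Layers = ⌈59.6/0.025⌉ = 2384.
Cycle time = 3.15 + 6.58 = 9.73 s.
Total = 2384 × 9.73 = 23196.32 s = 6.44 hours.

6.44 hours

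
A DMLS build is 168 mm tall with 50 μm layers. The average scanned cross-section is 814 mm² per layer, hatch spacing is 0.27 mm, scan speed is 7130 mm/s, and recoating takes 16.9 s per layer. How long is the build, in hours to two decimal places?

Layer count = ceil(168 / 0.05) = 3360.
Per-layer scan distance: 814 / 0.27 → 3014.8 mm.
Scan time per layer = 3014.8 / 7130 = 0.4228 s.
Layer cycle: 0.4228 + 16.9 → 17.3228 s.
Total: 3360 × 17.3228 s = 58204.608 s → 16.17 hours.

16.17 hours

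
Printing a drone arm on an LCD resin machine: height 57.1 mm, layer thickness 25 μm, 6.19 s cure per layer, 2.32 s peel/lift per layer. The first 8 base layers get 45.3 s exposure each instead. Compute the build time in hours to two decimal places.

5.49 hours

Number of layers: 57.1 / 0.025 → 2284 (rounded up).
Bottom layers = 8 × (45.3 + 2.32), so 380.96 s.
Regular layers = 2276 × (6.19 + 2.32) = 19368.76 s.
Sum: 380.96 + 19368.76 = 19749.72 s → 5.49 hours.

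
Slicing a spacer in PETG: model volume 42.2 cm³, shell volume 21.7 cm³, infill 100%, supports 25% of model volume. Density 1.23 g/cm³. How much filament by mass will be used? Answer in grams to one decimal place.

Volume inside the shell = 42.2 − 21.7 = 20.5 cm³.
Infill deposited = 1.00 × 20.5, so 20.5 cm³.
Support = 0.25 × 42.2 = 10.55 cm³.
Total printed volume = 21.7 + 20.5 + 10.55 = 52.75 cm³.
Mass = 52.75 × 1.23, so 64.8825 g.

64.9 g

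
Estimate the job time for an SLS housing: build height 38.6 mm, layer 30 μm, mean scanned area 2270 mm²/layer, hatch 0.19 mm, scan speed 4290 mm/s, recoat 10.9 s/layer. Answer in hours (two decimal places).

4.89 hours

Number of layers: 38.6 / 0.03 → 1287 (rounded up).
Scan path per layer = 2270 / 0.19 = 11947.4 mm.
Scan time per layer: 11947.4 / 4290 → 2.7849 s.
Per-layer time = 2.7849 + 10.9, so 13.6849 s.
Build time = 1287 × 13.6849 = 17612.4663 s = 4.89 hours.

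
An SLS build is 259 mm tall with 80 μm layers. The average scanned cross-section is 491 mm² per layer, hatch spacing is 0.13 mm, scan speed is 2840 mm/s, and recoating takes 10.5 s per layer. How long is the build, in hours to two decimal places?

10.64 hours

Number of layers: 259 / 0.08 → 3238 (rounded up).
Per-layer scan distance = 491 / 0.13 = 3776.9 mm.
Laser time per layer = 3776.9 / 2840 = 1.3299 s.
Time per layer = 1.3299 + 10.5, so 11.8299 s.
Build time = 3238 × 11.8299 = 38305.2162 s = 10.64 hours.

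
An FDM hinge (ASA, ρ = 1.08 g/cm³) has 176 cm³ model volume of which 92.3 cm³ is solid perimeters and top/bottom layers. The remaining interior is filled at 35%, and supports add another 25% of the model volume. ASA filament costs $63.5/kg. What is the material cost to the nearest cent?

$11.36

Interior volume = 176 − 92.3, so 83.7 cm³.
Deposited infill = 0.35 × 83.7 = 29.295 cm³.
Support = 0.25 × 176 = 44 cm³.
Total extruded = 92.3 + 29.295 + 44, so 165.595 cm³.
Mass = 165.595 × 1.08 = 178.8426 g.
Cost = 178.8426 g / 1000 × $63.5/kg = $11.36.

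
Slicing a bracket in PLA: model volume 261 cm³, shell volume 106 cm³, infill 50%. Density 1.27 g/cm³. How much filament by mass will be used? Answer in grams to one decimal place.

Volume inside the shell = 261 − 106 = 155 cm³.
Deposited infill = 0.50 × 155 = 77.5 cm³.
Deposited volume = 106 + 77.5, so 183.5 cm³.
Mass = 183.5 × 1.27, so 233.045 g.

233.0 g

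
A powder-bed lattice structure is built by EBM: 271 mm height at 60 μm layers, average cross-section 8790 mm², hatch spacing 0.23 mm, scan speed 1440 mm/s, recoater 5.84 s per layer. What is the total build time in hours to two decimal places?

40.63 hours

Layers = ⌈271/0.06⌉ = 4517.
Scan path per layer = 8790 / 0.23, so 38217.4 mm.
Scan time per layer: 38217.4 / 1440 → 26.5399 s.
Layer cycle: 26.5399 + 5.84 → 32.3799 s.
Total: 4517 × 32.3799 s = 146260.0083 s → 40.63 hours.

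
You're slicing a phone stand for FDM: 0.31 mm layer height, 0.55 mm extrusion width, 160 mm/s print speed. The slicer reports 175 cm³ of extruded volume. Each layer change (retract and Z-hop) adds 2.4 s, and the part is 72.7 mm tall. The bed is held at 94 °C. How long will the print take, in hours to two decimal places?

1.94 hours

Line area = 0.31 × 0.55 = 0.1705 mm².
Total extruded path = 175000/0.1705 = 1026393 mm.
Print-move time = 1026393 / 160, so 6415 s.
Layer count = ceil(72.7 / 0.31) = 235.
Layer-change overhead: 235 × 2.4 → 564 s.
Total = 6415 + 564 = 6979 s = 1.94 hours.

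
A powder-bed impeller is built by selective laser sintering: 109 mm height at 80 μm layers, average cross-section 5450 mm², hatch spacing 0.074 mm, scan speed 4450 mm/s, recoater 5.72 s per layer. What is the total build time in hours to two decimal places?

Number of layers: 109 / 0.08 → 1363 (rounded up).
Hatch length per layer = 5450 / 0.074, so 73648.6 mm.
Per-layer scan time = 73648.6 / 4450 = 16.5502 s.
Per-layer time: 16.5502 + 5.72 → 22.2702 s.
1363 layers × 22.2702 s/layer = 30354.2826 s, i.e. 8.43 hours.

8.43 hours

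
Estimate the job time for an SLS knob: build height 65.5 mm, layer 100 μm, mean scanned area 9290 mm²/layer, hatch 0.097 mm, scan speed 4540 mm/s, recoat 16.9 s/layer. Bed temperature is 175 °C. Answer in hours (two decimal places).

Number of layers: 65.5 / 0.1 → 655 (rounded up).
Scan path per layer: 9290 / 0.097 → 95773.2 mm.
Laser time per layer: 95773.2 / 4540 → 21.0954 s.
Time per layer = 21.0954 + 16.9 = 37.9954 s.
655 layers × 37.9954 s/layer = 24886.987 s, i.e. 6.91 hours.

6.91 hours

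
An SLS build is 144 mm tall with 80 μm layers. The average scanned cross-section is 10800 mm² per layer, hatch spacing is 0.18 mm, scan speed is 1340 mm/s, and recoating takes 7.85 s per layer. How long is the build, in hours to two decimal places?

26.31 hours

Layers = ⌈144/0.08⌉ = 1800.
Hatch length per layer: 10800 / 0.18 → 60000 mm.
Laser time per layer: 60000 / 1340 → 44.7761 s.
Layer cycle = 44.7761 + 7.85 = 52.6261 s.
1800 layers × 52.6261 s/layer = 94726.98 s, i.e. 26.31 hours.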